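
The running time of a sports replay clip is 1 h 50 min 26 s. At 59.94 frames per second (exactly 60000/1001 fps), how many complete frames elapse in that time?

1 h 50 min 26 s = 6626 s.
Frames = 6626 × 60000/1001 = 397560000/1001 ≈ 397162.8372.
Complete frames: 397162.

397162 frames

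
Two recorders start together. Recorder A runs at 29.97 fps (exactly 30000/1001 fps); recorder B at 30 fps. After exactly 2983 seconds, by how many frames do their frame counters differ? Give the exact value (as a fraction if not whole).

A emits 30000/1001 × 2983 = 89490000/1001 frames; B emits 30 × 2983 = 89490.
Difference = 89490/1001 frames (≈ 89.4006); B is ahead of A.

89490/1001 frames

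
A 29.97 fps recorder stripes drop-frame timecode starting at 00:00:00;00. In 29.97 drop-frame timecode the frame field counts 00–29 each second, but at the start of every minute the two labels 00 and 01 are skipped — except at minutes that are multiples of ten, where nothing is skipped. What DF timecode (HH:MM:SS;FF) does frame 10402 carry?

Each 10-minute DF block holds 10 × 60 × 30 − 9 × 2 = 17982 frames. 10402 ÷ 17982 → 0 full blocks, remainder 10402.
Within the partial block the first minute is 1800 frames and each further minute 1798, so 5 further minute boundaries passed. Total skipped labels = 18 × 0 + 2 × 5 = 10.
Non-drop label index = 10402 + 10 = 10412; at 30 labels/s that is 00:05:47:02, i.e. DF 00:05:47;02.

00:05:47;02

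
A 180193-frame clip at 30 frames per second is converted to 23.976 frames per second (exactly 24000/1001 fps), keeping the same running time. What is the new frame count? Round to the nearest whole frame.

Frames at target rate = 180193 × (24000/1001) / (30) = 11088800/77 ≈ 144010.390.
Nearest whole frame: 144010.

144010 frames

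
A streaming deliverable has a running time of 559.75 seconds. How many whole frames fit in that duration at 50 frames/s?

27987 frames

Frames = 559.75 × 50 = 55975/2 ≈ 27987.5000.
Complete frames: 27987.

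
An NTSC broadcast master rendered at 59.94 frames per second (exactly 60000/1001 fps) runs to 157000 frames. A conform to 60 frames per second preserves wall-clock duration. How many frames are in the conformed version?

Target frames = source frames × (target rate / source rate) = 157000 × (60)/(60000/1001) = 157000 × 1001/1000 = 157157.

157157 frames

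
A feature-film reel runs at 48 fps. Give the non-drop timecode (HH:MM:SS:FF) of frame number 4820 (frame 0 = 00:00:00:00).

00:01:40:20

4820 ÷ 48 = 100 full seconds, remainder 20 frames.
100 s = 0 h 1 min 40 s.
Timecode: 00:01:40:20.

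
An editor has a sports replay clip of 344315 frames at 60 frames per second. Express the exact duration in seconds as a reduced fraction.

68863/12 seconds

Running time = 344315 ÷ (60) = 344315 × 1/60 = 68863/12 s.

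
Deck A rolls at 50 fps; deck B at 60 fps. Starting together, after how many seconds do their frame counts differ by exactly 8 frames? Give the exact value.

The gap grows by |60 − 50| = 10 frames per second.
Time for a 8-frame gap: 8 ÷ (10) = 0.8 s.

0.8 seconds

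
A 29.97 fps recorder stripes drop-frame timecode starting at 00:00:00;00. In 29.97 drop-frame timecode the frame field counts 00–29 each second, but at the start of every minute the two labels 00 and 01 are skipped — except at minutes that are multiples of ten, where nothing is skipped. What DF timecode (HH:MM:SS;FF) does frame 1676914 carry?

Ten DF minutes hold 17982 frames, so frame 1676914 lies in block 93 (frames 1672326–1690307) with 4588 frames into that block.
The block's first minute is 1800 frames and the rest 1798 each; 4588 frames reaches minute 2, so 93 × 18 + 2 × 2 = 1678 labels have been skipped so far.
Adding those back, label number 1676914 + 1678 = 1678592 at 30 labels/s is 55953 s + 2 f = 15 h 32 min 33 s frame 2, i.e. 15:32:33;02.

15:32:33;02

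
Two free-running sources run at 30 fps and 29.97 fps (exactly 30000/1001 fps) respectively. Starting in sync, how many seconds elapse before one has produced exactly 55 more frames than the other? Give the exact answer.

The gap grows by |30000/1001 − 30| = 30/1001 frames per second.
Time for a 55-frame gap: 55 ÷ (30/1001) = 11011/6 s.

11011/6 seconds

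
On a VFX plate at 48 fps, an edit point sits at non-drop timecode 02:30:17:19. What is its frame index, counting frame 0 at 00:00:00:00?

Total seconds to the label: (2 × 3600 + 30 × 60 + 17) = 9017.
Frame index = 9017 × 48 + 19 = 432835.

frame 432835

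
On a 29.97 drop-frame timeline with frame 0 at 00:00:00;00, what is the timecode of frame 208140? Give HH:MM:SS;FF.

01:55:44;28

Ten DF minutes hold 17982 frames, so frame 208140 lies in block 11 (frames 197802–215783) with 10338 frames into that block.
The block's first minute is 1800 frames and the rest 1798 each; 10338 frames reaches minute 5, so 11 × 18 + 5 × 2 = 208 labels have been skipped so far.
Adding those back, label number 208140 + 208 = 208348 at 30 labels/s is 6944 s + 28 f = 1 h 55 min 44 s frame 28, i.e. 01:55:44;28.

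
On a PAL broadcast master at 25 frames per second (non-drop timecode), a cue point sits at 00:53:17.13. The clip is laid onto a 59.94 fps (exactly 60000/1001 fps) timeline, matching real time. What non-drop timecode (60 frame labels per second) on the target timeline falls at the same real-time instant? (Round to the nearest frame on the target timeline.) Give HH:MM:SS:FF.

00:53:14:20

Source frame index: (0×3600 + 53×60 + 17) × 25 + 13 = 79938.
Real time: 79938 / (25) = 79938/25 s.
Target frame: (79938/25) × (60000/1001) = 191851200/1001 ≈ 191659.540 → 191660.
At 60 labels/s: frame 191660 → 00:53:14:20.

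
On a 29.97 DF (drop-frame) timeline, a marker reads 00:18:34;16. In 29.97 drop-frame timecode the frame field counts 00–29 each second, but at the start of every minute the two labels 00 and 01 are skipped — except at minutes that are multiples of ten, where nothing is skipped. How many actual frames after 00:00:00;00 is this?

33402

As if non-drop at 30 labels/s: (0 × 3600 + 18 × 60 + 34) × 30 + 16 = 33436.
Minute boundaries passed: 18; those not divisible by 10: 18 − 1 = 17; dropped labels = 2 × 17 = 34.
Actual frame index = 33436 − 34 = 33402.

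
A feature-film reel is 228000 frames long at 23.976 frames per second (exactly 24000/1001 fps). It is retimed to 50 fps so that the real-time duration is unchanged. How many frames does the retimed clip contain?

475475 frames

Target frames = source frames × (target rate / source rate) = 228000 × (50)/(24000/1001) = 228000 × 1001/480 = 475475.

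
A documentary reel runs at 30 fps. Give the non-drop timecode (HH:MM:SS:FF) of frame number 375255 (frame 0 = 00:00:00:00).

375255 ÷ 30 = 12508 full seconds, remainder 15 frames.
12508 s = 3 h 28 min 28 s.
Timecode: 03:28:28:15.

03:28:28:15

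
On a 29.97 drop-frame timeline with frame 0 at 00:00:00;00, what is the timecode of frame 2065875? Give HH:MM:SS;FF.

Ten DF minutes hold 17982 frames, so frame 2065875 lies in block 114 (frames 2049948–2067929) with 15927 frames into that block.
The block's first minute is 1800 frames and the rest 1798 each; 15927 frames reaches minute 8, so 114 × 18 + 8 × 2 = 2068 labels have been skipped so far.
Adding those back, label number 2065875 + 2068 = 2067943 at 30 labels/s is 68931 s + 13 f = 19 h 8 min 51 s frame 13, i.e. 19:08:51;13.

19:08:51;13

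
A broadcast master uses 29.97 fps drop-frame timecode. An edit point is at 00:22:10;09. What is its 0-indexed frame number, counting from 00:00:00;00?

Complete 10-minute blocks: 2, each 17982 frames → 35964.
Remaining 2 whole minutes in the current block: 1800 + 1 × 1798 = 3598 frames.
Within the current minute: 10 × 30 + 9 − 2 = 307 (labels ;00/;01 skipped at this minute). Total = 35964 + 3598 + 307 = 39869.

39869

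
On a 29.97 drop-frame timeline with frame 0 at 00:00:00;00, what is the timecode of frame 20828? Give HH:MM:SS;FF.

00:11:34;28

Ten DF minutes hold 17982 frames, so frame 20828 lies in block 1 (frames 17982–35963) with 2846 frames into that block.
The block's first minute is 1800 frames and the rest 1798 each; 2846 frames reaches minute 1, so 1 × 18 + 1 × 2 = 20 labels have been skipped so far.
Adding those back, label number 20828 + 20 = 20848 at 30 labels/s is 694 s + 28 f = 0 h 11 min 34 s frame 28, i.e. 00:11:34;28.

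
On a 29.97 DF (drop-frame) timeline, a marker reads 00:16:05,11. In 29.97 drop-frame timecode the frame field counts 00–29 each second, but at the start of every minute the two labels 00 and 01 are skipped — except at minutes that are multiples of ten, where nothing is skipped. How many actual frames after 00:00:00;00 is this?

28931

Complete 10-minute blocks: 1, each 17982 frames → 17982.
Remaining 6 whole minutes in the current block: 1800 + 5 × 1798 = 10790 frames.
Within the current minute: 5 × 30 + 11 − 2 = 159 (labels ;00/;01 skipped at this minute). Total = 17982 + 10790 + 159 = 28931.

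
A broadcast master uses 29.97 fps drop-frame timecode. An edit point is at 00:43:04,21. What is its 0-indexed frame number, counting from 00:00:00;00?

As if non-drop at 30 labels/s: (0 × 3600 + 43 × 60 + 4) × 30 + 21 = 77541.
Minute boundaries passed: 43; those not divisible by 10: 43 − 4 = 39; dropped labels = 2 × 39 = 78.
Actual frame index = 77541 − 78 = 77463.

77463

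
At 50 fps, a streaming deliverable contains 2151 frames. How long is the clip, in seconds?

Running time = 2151 / (50) = 43.02 s.

43.02 seconds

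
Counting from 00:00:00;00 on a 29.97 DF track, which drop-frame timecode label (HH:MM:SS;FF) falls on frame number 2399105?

22:14:10;07

Each 10-minute DF block holds 10 × 60 × 30 − 9 × 2 = 17982 frames. 2399105 ÷ 17982 → 133 full blocks, remainder 7499.
Within the partial block the first minute is 1800 frames and each further minute 1798, so 4 further minute boundaries passed. Total skipped labels = 18 × 133 + 2 × 4 = 2402.
Non-drop label index = 2399105 + 2402 = 2401507; at 30 labels/s that is 22:14:10:07, i.e. DF 22:14:10;07.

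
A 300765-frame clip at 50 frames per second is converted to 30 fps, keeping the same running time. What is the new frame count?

Target frames = source frames × (target rate / source rate) = 300765 × (30)/(50) = 300765 × 3/5 = 180459.

180459 frames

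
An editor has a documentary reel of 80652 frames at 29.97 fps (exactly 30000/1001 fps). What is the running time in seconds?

Running time = 80652 / (30000/1001) = 2691.0884 s.

2691.0884 seconds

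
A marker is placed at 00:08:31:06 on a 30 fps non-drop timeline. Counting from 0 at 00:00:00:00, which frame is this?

Total seconds to the label: (0 × 3600 + 8 × 60 + 31) = 511.
Frame index = 511 × 30 + 6 = 15336.

frame 15336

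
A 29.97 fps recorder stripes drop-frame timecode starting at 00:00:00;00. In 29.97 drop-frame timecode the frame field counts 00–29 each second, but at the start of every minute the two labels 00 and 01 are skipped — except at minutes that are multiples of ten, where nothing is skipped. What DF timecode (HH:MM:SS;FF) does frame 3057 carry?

00:01:41;29

Each 10-minute DF block holds 10 × 60 × 30 − 9 × 2 = 17982 frames. 3057 ÷ 17982 → 0 full blocks, remainder 3057.
Within the partial block the first minute is 1800 frames and each further minute 1798, so 1 further minute boundary passed. Total skipped labels = 18 × 0 + 2 × 1 = 2.
Non-drop label index = 3057 + 2 = 3059; at 30 labels/s that is 00:01:41:29, i.e. DF 00:01:41;29.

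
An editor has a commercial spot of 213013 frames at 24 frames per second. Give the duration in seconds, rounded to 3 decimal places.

Running time = 213013 × 1/24 = 213013/24 s ≈ 8875.542 s.

8875.542 seconds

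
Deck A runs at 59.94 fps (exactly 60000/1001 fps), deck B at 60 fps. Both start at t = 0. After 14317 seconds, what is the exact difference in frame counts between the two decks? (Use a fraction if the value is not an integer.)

A emits 60000/1001 × 14317 = 859020000/1001 frames; B emits 60 × 14317 = 859020.
Difference = 859020/1001 frames (≈ 858.1618); B is ahead of A.

859020/1001 frames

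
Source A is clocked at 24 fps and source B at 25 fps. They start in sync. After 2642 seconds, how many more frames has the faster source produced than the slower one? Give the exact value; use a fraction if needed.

2642 frames

A emits 24 × 2642 = 63408 frames; B emits 25 × 2642 = 66050.
Difference = 2642 frames; B is ahead of A.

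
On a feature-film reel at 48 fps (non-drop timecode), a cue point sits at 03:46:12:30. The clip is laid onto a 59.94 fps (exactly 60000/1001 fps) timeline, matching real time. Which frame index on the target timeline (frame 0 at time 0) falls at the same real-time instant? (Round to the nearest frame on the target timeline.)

frame 813544

Source frame index: (3×3600 + 46×60 + 12) × 48 + 30 = 651486.
Real time: 651486 / (48) = 108581/8 s.
Target frame: (108581/8) × (60000/1001) = 74032500/91 ≈ 813543.956 → 813544.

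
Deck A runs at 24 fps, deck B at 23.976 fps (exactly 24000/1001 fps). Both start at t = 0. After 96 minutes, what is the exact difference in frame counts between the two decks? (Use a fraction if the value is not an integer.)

96 min = 5760 s.
A emits 24 × 5760 = 138240 frames; B emits 24000/1001 × 5760 = 138240000/1001.
Difference = 138240/1001 frames (≈ 138.1019); B is behind A.

138240/1001 frames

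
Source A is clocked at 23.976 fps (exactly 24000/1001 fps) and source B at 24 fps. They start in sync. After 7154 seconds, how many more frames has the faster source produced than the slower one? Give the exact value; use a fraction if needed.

A emits 24000/1001 × 7154 = 24528000/143 frames; B emits 24 × 7154 = 171696.
Difference = 24528/143 frames (≈ 171.5245); B is ahead of A.

24528/143 frames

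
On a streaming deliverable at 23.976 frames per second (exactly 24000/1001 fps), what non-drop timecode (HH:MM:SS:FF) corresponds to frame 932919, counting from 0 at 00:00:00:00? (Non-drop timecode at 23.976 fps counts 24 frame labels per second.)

10:47:51:15

932919 ÷ 24 = 38871 full seconds, remainder 15 frames.
38871 s = 10 h 47 min 51 s.
Timecode: 10:47:51:15.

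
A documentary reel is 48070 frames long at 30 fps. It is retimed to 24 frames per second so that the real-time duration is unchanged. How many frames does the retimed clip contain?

Frames at target rate = 48070 × (24) / (30) = 38456.

38456 frames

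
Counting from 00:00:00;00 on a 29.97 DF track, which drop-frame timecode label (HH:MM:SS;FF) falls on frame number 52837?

00:29:23;01

Each 10-minute DF block holds 10 × 60 × 30 − 9 × 2 = 17982 frames. 52837 ÷ 17982 → 2 full blocks, remainder 16873.
Within the partial block the first minute is 1800 frames and each further minute 1798, so 9 further minute boundaries passed. Total skipped labels = 18 × 2 + 2 × 9 = 54.
Non-drop label index = 52837 + 54 = 52891; at 30 labels/s that is 00:29:23:01, i.e. DF 00:29:23;01.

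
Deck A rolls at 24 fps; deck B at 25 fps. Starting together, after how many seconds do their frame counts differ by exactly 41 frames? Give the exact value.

The gap grows by |25 − 24| = 1 frame per second.
Time for a 41-frame gap: 41 ÷ (1) = 41 s.

41 seconds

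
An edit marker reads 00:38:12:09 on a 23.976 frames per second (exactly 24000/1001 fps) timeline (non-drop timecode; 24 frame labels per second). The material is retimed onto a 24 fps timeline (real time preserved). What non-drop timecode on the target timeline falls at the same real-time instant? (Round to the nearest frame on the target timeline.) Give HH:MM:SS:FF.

Source frame index: (0×3600 + 38×60 + 12) × 24 + 9 = 55017.
Real time: 55017 / (24000/1001) = 18357339/8000 s.
Target frame: (18357339/8000) × (24) = 55072017/1000 ≈ 55072.017 → 55072.
At 24 labels/s: frame 55072 → 00:38:14:16.

00:38:14:16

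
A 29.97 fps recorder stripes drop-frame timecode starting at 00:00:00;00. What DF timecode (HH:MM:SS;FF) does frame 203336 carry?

Each 10-minute DF block holds 10 × 60 × 30 − 9 × 2 = 17982 frames. 203336 ÷ 17982 → 11 full blocks, remainder 5534.
Within the partial block the first minute is 1800 frames and each further minute 1798, so 3 further minute boundaries passed. Total skipped labels = 18 × 11 + 2 × 3 = 204.
Non-drop label index = 203336 + 204 = 203540; at 30 labels/s that is 01:53:04:20, i.e. DF 01:53:04;20.

01:53:04;20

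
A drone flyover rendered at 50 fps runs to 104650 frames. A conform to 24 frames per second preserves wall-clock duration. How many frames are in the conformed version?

Target frames = source frames × (target rate / source rate) = 104650 × (24)/(50) = 104650 × 12/25 = 50232.

50232 frames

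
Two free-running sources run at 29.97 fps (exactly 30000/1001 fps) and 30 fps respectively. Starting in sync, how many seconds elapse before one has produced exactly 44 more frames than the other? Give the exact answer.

The gap grows by |30 − 30000/1001| = 30/1001 frames per second.
Time for a 44-frame gap: 44 ÷ (30/1001) = 22022/15 s.

22022/15 seconds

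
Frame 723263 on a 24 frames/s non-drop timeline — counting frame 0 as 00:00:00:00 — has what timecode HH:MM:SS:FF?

08:22:15:23

723263 ÷ 24 = 30135 full seconds, remainder 23 frames.
30135 s = 8 h 22 min 15 s.
Timecode: 08:22:15:23.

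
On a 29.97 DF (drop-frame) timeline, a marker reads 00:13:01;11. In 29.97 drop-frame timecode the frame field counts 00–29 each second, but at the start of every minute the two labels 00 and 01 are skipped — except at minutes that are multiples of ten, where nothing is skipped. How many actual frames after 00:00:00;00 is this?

23417

Complete 10-minute blocks: 1, each 17982 frames → 17982.
Remaining 3 whole minutes in the current block: 1800 + 2 × 1798 = 5396 frames.
Within the current minute: 1 × 30 + 11 − 2 = 39 (labels ;00/;01 skipped at this minute). Total = 17982 + 5396 + 39 = 23417.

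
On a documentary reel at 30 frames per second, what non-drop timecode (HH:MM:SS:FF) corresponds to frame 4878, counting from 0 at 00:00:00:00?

00:02:42:18

4878 ÷ 30 = 162 full seconds, remainder 18 frames.
162 s = 0 h 2 min 42 s.
Timecode: 00:02:42:18.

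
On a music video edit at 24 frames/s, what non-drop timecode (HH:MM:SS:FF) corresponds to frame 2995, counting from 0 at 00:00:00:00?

00:02:04:19

2995 ÷ 24 = 124 full seconds, remainder 19 frames.
124 s = 0 h 2 min 4 s.
Timecode: 00:02:04:19.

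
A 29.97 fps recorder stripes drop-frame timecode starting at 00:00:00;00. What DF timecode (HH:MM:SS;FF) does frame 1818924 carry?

16:51:31;14

Ten DF minutes hold 17982 frames, so frame 1818924 lies in block 101 (frames 1816182–1834163) with 2742 frames into that block.
The block's first minute is 1800 frames and the rest 1798 each; 2742 frames reaches minute 1, so 101 × 18 + 1 × 2 = 1820 labels have been skipped so far.
Adding those back, label number 1818924 + 1820 = 1820744 at 30 labels/s is 60691 s + 14 f = 16 h 51 min 31 s frame 14, i.e. 16:51:31;14.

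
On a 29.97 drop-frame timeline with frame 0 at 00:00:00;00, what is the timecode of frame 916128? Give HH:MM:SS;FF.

Each 10-minute DF block holds 10 × 60 × 30 − 9 × 2 = 17982 frames. 916128 ÷ 17982 → 50 full blocks, remainder 17028.
Within the partial block the first minute is 1800 frames and each further minute 1798, so 9 further minute boundaries passed. Total skipped labels = 18 × 50 + 2 × 9 = 918.
Non-drop label index = 916128 + 918 = 917046; at 30 labels/s that is 08:29:28:06, i.e. DF 08:29:28;06.

08:29:28;06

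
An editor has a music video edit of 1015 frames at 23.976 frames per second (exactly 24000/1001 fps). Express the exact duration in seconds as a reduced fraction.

203203/4800 seconds

Running time = 1015 ÷ (24000/1001) = 1015 × 1001/24000 = 203203/4800 s.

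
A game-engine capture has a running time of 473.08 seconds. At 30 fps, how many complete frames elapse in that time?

14192 frames

Frames = 473.08 × 30 = 70962/5 ≈ 14192.4000.
Complete frames: 14192.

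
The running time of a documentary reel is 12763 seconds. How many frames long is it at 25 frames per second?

Frames = 12763 × 25 = 319075.

319075 frames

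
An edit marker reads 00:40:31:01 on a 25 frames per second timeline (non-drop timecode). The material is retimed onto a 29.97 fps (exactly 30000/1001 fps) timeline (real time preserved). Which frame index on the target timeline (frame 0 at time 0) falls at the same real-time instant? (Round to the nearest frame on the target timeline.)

frame 72858

Source frame index: (0×3600 + 40×60 + 31) × 25 + 1 = 60776.
Real time: 60776 / (25) = 60776/25 s.
Target frame: (60776/25) × (30000/1001) = 72931200/1001 ≈ 72858.342 → 72858.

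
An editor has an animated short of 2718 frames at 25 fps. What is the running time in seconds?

108.72 seconds

Running time = 2718 / (25) = 108.72 s.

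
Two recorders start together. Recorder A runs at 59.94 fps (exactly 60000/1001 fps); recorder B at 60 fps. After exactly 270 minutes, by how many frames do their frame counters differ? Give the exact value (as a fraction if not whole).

270 min = 16200 s.
A emits 60000/1001 × 16200 = 972000000/1001 frames; B emits 60 × 16200 = 972000.
Difference = 972000/1001 frames (≈ 971.0290); B is ahead of A.

972000/1001 frames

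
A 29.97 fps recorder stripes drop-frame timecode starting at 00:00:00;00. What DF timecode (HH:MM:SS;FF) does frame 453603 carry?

04:12:15;07

Ten DF minutes hold 17982 frames, so frame 453603 lies in block 25 (frames 449550–467531) with 4053 frames into that block.
The block's first minute is 1800 frames and the rest 1798 each; 4053 frames reaches minute 2, so 25 × 18 + 2 × 2 = 454 labels have been skipped so far.
Adding those back, label number 453603 + 454 = 454057 at 30 labels/s is 15135 s + 7 f = 4 h 12 min 15 s frame 7, i.e. 04:12:15;07.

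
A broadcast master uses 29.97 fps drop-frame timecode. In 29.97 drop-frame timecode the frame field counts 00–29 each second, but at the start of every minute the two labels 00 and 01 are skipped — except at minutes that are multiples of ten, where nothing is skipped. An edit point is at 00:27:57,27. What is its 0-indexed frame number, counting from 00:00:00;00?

Complete 10-minute blocks: 2, each 17982 frames → 35964.
Remaining 7 whole minutes in the current block: 1800 + 6 × 1798 = 12588 frames.
Within the current minute: 57 × 30 + 27 − 2 = 1735 (labels ;00/;01 skipped at this minute). Total = 35964 + 12588 + 1735 = 50287.

50287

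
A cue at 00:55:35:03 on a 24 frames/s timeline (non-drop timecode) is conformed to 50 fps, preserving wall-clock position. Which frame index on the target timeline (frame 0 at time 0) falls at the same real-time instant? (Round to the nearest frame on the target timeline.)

Source frame index: (0×3600 + 55×60 + 35) × 24 + 3 = 80043.
Real time: 80043 / (24) = 26681/8 s.
Target frame: (26681/8) × (50) = 667025/4 ≈ 166756.250 → 166756.

frame 166756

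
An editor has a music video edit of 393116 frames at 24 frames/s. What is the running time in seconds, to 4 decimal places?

Running time = 393116 × 1/24 = 98279/6 s ≈ 16379.8333 s.

16379.8333 seconds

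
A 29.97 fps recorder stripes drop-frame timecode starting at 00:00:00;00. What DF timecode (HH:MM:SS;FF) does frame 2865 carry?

00:01:35;17

Each 10-minute DF block holds 10 × 60 × 30 − 9 × 2 = 17982 frames. 2865 ÷ 17982 → 0 full blocks, remainder 2865.
Within the partial block the first minute is 1800 frames and each further minute 1798, so 1 further minute boundary passed. Total skipped labels = 18 × 0 + 2 × 1 = 2.
Non-drop label index = 2865 + 2 = 2867; at 30 labels/s that is 00:01:35:17, i.e. DF 00:01:35;17.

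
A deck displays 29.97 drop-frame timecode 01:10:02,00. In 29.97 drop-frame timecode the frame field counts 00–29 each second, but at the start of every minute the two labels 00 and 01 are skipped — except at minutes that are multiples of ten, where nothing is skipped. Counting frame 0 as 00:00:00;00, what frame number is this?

As if non-drop at 30 labels/s: (1 × 3600 + 10 × 60 + 2) × 30 + 0 = 126060.
Minute boundaries passed: 70; those not divisible by 10: 70 − 7 = 63; dropped labels = 2 × 63 = 126.
Actual frame index = 126060 − 126 = 125934.

125934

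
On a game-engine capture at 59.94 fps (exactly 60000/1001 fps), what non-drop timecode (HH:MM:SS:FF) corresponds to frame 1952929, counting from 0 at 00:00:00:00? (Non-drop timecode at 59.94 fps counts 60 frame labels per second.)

1952929 ÷ 60 = 32548 full seconds, remainder 49 frames.
32548 s = 9 h 2 min 28 s.
Timecode: 09:02:28:49.

09:02:28:49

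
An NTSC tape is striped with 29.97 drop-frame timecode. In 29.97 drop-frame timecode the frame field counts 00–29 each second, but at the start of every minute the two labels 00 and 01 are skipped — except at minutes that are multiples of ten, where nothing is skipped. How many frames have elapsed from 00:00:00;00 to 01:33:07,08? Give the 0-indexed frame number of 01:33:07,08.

167450

As if non-drop at 30 labels/s: (1 × 3600 + 33 × 60 + 7) × 30 + 8 = 167618.
Minute boundaries passed: 93; those not divisible by 10: 93 − 9 = 84; dropped labels = 2 × 84 = 168.
Actual frame index = 167618 − 168 = 167450.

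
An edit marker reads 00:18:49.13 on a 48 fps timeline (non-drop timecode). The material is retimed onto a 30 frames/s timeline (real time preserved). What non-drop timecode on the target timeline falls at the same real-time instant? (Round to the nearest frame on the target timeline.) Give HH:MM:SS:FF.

Source frame index: (0×3600 + 18×60 + 49) × 48 + 13 = 54205.
Real time: 54205 / (48) = 54205/48 s.
Target frame: (54205/48) × (30) = 271025/8 ≈ 33878.125 → 33878.
At 30 labels/s: frame 33878 → 00:18:49:08.

00:18:49:08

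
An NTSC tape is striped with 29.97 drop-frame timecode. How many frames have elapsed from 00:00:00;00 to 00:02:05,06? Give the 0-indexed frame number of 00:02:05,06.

Complete 10-minute blocks: 0, each 17982 frames → 0.
Remaining 2 whole minutes in the current block: 1800 + 1 × 1798 = 3598 frames.
Within the current minute: 5 × 30 + 6 − 2 = 154 (labels ;00/;01 skipped at this minute). Total = 0 + 3598 + 154 = 3752.

3752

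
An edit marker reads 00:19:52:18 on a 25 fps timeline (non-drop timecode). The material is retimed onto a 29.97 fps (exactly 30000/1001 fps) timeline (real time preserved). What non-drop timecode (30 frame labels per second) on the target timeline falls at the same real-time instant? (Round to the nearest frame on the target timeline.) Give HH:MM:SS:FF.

00:19:51:16

Source frame index: (0×3600 + 19×60 + 52) × 25 + 18 = 29818.
Real time: 29818 / (25) = 29818/25 s.
Target frame: (29818/25) × (30000/1001) = 35781600/1001 ≈ 35745.854 → 35746.
At 30 labels/s: frame 35746 → 00:19:51:16.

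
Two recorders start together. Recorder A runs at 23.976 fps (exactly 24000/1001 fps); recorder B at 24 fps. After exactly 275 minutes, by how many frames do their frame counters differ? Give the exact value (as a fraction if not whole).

275 min = 16500 s.
A emits 24000/1001 × 16500 = 36000000/91 frames; B emits 24 × 16500 = 396000.
Difference = 36000/91 frames (≈ 395.6044); B is ahead of A.

36000/91 frames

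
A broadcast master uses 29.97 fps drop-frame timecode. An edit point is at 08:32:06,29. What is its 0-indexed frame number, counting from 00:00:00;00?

As if non-drop at 30 labels/s: (8 × 3600 + 32 × 60 + 6) × 30 + 29 = 921809.
Minute boundaries passed: 512; those not divisible by 10: 512 − 51 = 461; dropped labels = 2 × 461 = 922.
Actual frame index = 921809 − 922 = 920887.

920887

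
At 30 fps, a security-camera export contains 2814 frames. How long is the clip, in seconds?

93.8 seconds

Running time = 2814 / (30) = 93.8 s.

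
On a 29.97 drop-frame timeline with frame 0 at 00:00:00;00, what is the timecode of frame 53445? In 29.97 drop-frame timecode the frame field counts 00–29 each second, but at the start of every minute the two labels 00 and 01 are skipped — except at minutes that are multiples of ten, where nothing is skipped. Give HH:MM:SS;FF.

Each 10-minute DF block holds 10 × 60 × 30 − 9 × 2 = 17982 frames. 53445 ÷ 17982 → 2 full blocks, remainder 17481.
Within the partial block the first minute is 1800 frames and each further minute 1798, so 9 further minute boundaries passed. Total skipped labels = 18 × 2 + 2 × 9 = 54.
Non-drop label index = 53445 + 54 = 53499; at 30 labels/s that is 00:29:43:09, i.e. DF 00:29:43;09.

00:29:43;09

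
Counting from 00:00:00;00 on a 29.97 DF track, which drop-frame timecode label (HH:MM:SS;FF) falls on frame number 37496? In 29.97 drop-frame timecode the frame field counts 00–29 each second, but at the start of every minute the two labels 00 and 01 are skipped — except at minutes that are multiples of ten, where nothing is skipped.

Ten DF minutes hold 17982 frames, so frame 37496 lies in block 2 (frames 35964–53945) with 1532 frames into that block.
The block's first minute is 1800 frames and the rest 1798 each; 1532 frames reaches minute 0, so 2 × 18 + 0 × 2 = 36 labels have been skipped so far.
Adding those back, label number 37496 + 36 = 37532 at 30 labels/s is 1251 s + 2 f = 0 h 20 min 51 s frame 2, i.e. 00:20:51;02.

00:20:51;02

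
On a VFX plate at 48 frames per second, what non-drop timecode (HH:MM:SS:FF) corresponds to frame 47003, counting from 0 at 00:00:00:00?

00:16:19:11

47003 ÷ 48 = 979 full seconds, remainder 11 frames.
979 s = 0 h 16 min 19 s.
Timecode: 00:16:19:11.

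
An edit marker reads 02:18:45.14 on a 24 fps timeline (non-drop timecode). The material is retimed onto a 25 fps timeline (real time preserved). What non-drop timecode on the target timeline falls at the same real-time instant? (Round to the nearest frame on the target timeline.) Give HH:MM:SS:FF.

02:18:45:15

Source frame index: (2×3600 + 18×60 + 45) × 24 + 14 = 199814.
Real time: 199814 / (24) = 99907/12 s.
Target frame: (99907/12) × (25) = 2497675/12 ≈ 208139.583 → 208140.
At 25 labels/s: frame 208140 → 02:18:45:15.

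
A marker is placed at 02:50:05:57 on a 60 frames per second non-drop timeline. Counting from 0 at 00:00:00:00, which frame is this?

frame 612357

Total seconds to the label: (2 × 3600 + 50 × 60 + 5) = 10205.
Frame index = 10205 × 60 + 57 = 612357.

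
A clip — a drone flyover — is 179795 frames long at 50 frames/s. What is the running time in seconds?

Running time = 179795 / (50) = 3595.9 s.

3595.9 seconds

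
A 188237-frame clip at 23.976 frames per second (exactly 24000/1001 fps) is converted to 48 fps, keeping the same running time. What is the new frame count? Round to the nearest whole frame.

376850 frames

Frames at target rate = 188237 × (48) / (24000/1001) = 188425237/500 ≈ 376850.474.
Nearest whole frame: 376850.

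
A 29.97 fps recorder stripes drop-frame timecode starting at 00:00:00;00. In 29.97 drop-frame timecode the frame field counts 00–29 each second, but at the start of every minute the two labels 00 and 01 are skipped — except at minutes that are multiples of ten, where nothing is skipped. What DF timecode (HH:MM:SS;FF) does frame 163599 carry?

01:30:58;21

Ten DF minutes hold 17982 frames, so frame 163599 lies in block 9 (frames 161838–179819) with 1761 frames into that block.
The block's first minute is 1800 frames and the rest 1798 each; 1761 frames reaches minute 0, so 9 × 18 + 0 × 2 = 162 labels have been skipped so far.
Adding those back, label number 163599 + 162 = 163761 at 30 labels/s is 5458 s + 21 f = 1 h 30 min 58 s frame 21, i.e. 01:30:58;21.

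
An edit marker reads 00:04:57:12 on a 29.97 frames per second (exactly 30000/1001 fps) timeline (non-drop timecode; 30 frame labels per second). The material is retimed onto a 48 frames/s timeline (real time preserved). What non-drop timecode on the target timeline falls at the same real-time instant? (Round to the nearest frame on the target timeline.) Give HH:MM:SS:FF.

00:04:57:33

Source frame index: (0×3600 + 4×60 + 57) × 30 + 12 = 8922.
Real time: 8922 / (30000/1001) = 1488487/5000 s.
Target frame: (1488487/5000) × (48) = 8930922/625 ≈ 14289.475 → 14289.
At 48 labels/s: frame 14289 → 00:04:57:33.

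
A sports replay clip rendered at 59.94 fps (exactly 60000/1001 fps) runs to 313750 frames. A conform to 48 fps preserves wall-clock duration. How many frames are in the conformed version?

251251 frames

Target frames = source frames × (target rate / source rate) = 313750 × (48)/(60000/1001) = 313750 × 1001/1250 = 251251.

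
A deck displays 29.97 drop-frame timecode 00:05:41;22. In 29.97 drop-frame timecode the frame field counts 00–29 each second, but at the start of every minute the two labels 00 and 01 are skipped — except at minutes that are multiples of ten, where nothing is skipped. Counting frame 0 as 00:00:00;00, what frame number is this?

10242

Complete 10-minute blocks: 0, each 17982 frames → 0.
Remaining 5 whole minutes in the current block: 1800 + 4 × 1798 = 8992 frames.
Within the current minute: 41 × 30 + 22 − 2 = 1250 (labels ;00/;01 skipped at this minute). Total = 0 + 8992 + 1250 = 10242.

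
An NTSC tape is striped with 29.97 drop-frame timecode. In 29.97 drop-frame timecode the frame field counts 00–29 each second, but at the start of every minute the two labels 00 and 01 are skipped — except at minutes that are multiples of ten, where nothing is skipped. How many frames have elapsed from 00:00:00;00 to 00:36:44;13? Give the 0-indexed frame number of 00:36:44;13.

66067

As if non-drop at 30 labels/s: (0 × 3600 + 36 × 60 + 44) × 30 + 13 = 66133.
Minute boundaries passed: 36; those not divisible by 10: 36 − 3 = 33; dropped labels = 2 × 33 = 66.
Actual frame index = 66133 − 66 = 66067.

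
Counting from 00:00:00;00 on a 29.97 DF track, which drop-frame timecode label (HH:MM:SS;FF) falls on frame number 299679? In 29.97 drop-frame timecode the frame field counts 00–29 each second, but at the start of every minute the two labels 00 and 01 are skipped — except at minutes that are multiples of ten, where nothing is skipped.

02:46:39;09

Each 10-minute DF block holds 10 × 60 × 30 − 9 × 2 = 17982 frames. 299679 ÷ 17982 → 16 full blocks, remainder 11967.
Within the partial block the first minute is 1800 frames and each further minute 1798, so 6 further minute boundaries passed. Total skipped labels = 18 × 16 + 2 × 6 = 300.
Non-drop label index = 299679 + 300 = 299979; at 30 labels/s that is 02:46:39:09, i.e. DF 02:46:39;09.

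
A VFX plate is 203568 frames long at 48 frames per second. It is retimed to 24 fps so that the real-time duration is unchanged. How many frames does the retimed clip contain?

101784 frames

Target frames = source frames × (target rate / source rate) = 203568 × (24)/(48) = 203568 × 1/2 = 101784.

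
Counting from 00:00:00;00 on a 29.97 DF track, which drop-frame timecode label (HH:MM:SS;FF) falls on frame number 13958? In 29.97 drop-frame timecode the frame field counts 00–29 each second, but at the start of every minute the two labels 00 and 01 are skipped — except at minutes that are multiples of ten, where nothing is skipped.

00:07:45;22

Each 10-minute DF block holds 10 × 60 × 30 − 9 × 2 = 17982 frames. 13958 ÷ 17982 → 0 full blocks, remainder 13958.
Within the partial block the first minute is 1800 frames and each further minute 1798, so 7 further minute boundaries passed. Total skipped labels = 18 × 0 + 2 × 7 = 14.
Non-drop label index = 13958 + 14 = 13972; at 30 labels/s that is 00:07:45:22, i.e. DF 00:07:45;22.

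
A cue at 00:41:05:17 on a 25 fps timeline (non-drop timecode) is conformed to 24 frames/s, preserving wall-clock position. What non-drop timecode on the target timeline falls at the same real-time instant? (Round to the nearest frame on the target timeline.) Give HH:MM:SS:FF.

00:41:05:16

Source frame index: (0×3600 + 41×60 + 5) × 25 + 17 = 61642.
Real time: 61642 / (25) = 61642/25 s.
Target frame: (61642/25) × (24) = 1479408/25 ≈ 59176.320 → 59176.
At 24 labels/s: frame 59176 → 00:41:05:16.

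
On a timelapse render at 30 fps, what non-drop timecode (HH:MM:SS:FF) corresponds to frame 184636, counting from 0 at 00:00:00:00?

01:42:34:16

184636 ÷ 30 = 6154 full seconds, remainder 16 frames.
6154 s = 1 h 42 min 34 s.
Timecode: 01:42:34:16.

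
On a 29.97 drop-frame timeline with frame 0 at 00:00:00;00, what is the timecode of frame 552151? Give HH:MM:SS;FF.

05:07:03;15

Each 10-minute DF block holds 10 × 60 × 30 − 9 × 2 = 17982 frames. 552151 ÷ 17982 → 30 full blocks, remainder 12691.
Within the partial block the first minute is 1800 frames and each further minute 1798, so 7 further minute boundaries passed. Total skipped labels = 18 × 30 + 2 × 7 = 554.
Non-drop label index = 552151 + 554 = 552705; at 30 labels/s that is 05:07:03:15, i.e. DF 05:07:03;15.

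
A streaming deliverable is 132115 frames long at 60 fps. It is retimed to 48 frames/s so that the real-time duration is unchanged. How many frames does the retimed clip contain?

105692 frames

Target frames = source frames × (target rate / source rate) = 132115 × (48)/(60) = 132115 × 4/5 = 105692.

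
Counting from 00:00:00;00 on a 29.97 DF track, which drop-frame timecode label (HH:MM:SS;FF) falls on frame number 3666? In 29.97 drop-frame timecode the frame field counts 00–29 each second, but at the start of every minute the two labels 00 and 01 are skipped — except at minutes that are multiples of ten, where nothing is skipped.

00:02:02;10

Each 10-minute DF block holds 10 × 60 × 30 − 9 × 2 = 17982 frames. 3666 ÷ 17982 → 0 full blocks, remainder 3666.
Within the partial block the first minute is 1800 frames and each further minute 1798, so 2 further minute boundaries passed. Total skipped labels = 18 × 0 + 2 × 2 = 4.
Non-drop label index = 3666 + 4 = 3670; at 30 labels/s that is 00:02:02:10, i.e. DF 00:02:02;10.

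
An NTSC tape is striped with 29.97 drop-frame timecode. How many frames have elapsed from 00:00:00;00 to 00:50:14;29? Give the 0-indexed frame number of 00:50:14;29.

Complete 10-minute blocks: 5, each 17982 frames → 89910.
Remaining 0 whole minutes in the current block: 0 frames.
Within the current minute: 14 × 30 + 29 = 449. Total = 89910 + 0 + 449 = 90359.

90359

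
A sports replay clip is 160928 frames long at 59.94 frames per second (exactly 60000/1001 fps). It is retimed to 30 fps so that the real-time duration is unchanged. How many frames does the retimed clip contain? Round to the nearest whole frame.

Frames at target rate = 160928 × (30) / (60000/1001) = 10068058/125 ≈ 80544.464.
Nearest whole frame: 80544.

80544 frames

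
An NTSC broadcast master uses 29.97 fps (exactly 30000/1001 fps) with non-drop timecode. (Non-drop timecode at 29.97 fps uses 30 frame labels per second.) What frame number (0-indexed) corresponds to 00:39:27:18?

71028

Total seconds to the label: (0 × 3600 + 39 × 60 + 27) = 2367.
Frame index = 2367 × 30 + 18 = 71028.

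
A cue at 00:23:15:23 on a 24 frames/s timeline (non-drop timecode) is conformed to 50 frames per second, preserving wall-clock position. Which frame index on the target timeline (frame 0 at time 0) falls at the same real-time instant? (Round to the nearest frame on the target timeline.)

Source frame index: (0×3600 + 23×60 + 15) × 24 + 23 = 33503.
Real time: 33503 / (24) = 33503/24 s.
Target frame: (33503/24) × (50) = 837575/12 ≈ 69797.917 → 69798.

frame 69798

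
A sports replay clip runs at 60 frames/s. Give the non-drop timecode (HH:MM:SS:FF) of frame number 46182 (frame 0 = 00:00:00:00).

46182 ÷ 60 = 769 full seconds, remainder 42 frames.
769 s = 0 h 12 min 49 s.
Timecode: 00:12:49:42.

00:12:49:42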